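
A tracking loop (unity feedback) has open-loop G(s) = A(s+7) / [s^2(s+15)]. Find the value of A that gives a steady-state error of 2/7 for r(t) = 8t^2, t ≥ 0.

The open loop has two poles at the origin → type 2 system.
K_a = lim_{s→0} s^2·G(s) = A·7 / (15) = (7/15)·A.
e_ss = 16/K_a = 2/7 ⇒ K_a = 56 ⇒ A = 56/(7/15) = 120.

120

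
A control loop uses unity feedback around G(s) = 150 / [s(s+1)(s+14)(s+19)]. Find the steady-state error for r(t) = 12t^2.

infinity

G(s) has one factor of s in the denominator, so the system is type 1.
K_a = lim_{s→0} s^2·G(s) = 0; the steady-state error to this parabolic input grows without bound.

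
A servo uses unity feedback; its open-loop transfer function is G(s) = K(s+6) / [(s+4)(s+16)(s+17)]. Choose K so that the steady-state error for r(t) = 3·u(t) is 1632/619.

System type = 0 (no poles at s=0).
K_p = lim_{s→0} G(s) = K·6 / (4·16·17) = (3/544)·K.
e_ss = 3/(1 + K_p) = 1632/619 ⇒ 1 + (3/544)·K = 619/544 ⇒ K = 25.

25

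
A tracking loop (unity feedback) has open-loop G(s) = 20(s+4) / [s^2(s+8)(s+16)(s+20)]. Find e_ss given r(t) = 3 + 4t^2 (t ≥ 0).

G(s) has two factors of s in the denominator, so the system is type 2. By superposition:
  • 3: tracked with zero error.
  • 4t^2: e_ss = 8/K_a with K_a=1/32 → 256.
Total e_ss = 256.

256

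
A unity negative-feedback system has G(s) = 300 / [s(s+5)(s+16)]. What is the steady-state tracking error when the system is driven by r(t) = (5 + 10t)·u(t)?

One free integrator in G(s): this is a type 1 system. By superposition:
  • 5: tracked with zero error.
  • 10t: e_ss = 10/K_v with K_v=3.75 → 8/3.
Total e_ss = 8/3.

8/3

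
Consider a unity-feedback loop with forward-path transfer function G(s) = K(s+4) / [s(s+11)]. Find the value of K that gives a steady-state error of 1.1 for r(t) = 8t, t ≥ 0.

The open loop has one pole at the origin → type 1 system.
K_v = lim_{s→0} s·G(s) = K·4 / (11) = (4/11)·K.
e_ss = 8/K_v = 1.1 ⇒ K_v = 80/11 ⇒ K = (80/11)/(4/11) = 20.

20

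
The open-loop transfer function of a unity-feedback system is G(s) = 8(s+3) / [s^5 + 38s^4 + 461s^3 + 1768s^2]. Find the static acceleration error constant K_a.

3/221

The denominator has no term below 1768s^2 — 2 poles at s=0, type 2.
K_a = lim_{s→0} s^2·G(s) = 8·3 / 1768 = 3/221.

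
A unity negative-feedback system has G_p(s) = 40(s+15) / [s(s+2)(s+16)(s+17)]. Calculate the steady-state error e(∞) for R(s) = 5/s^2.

68/15

System type = 1 (one pole at s=0).
K_v = lim_{s→0} s·G_p(s) = 40·15 / (2·16·17) = 75/68.
e_ss = 5/K_v = 5/(75/68) = 68/15.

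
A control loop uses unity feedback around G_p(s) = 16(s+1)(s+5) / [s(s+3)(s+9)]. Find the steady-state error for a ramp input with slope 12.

The open loop has one pole at the origin → type 1 system.
K_v = lim_{s→0} s·G_p(s) = 16·1·5 / (3·9) = 80/27.
e_ss = 12/K_v = 12/(80/27) = 4.05.

4.05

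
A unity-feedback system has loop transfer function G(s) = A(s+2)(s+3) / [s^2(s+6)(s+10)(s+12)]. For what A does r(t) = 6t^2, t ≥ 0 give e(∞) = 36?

40

G(s) has two factors of s in the denominator, so the system is type 2.
K_a = lim_{s→0} s^2·G(s) = A·2·3 / (6·10·12) = (1/120)·A.
e_ss = 12/K_a = 36 ⇒ K_a = 1/3 ⇒ A = (1/3)/(1/120) = 40.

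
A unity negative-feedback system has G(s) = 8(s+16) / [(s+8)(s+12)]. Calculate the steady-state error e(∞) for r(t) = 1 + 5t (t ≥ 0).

infinity

No free integrators in G(s): this is a type 0 system. Treating each term separately:
  • 1: e_ss = 1/(1+K_p) with K_p=4/3 → 3/7.
  • 5t: a type-0 system cannot track it, e_ss → ∞.
The unbounded component dominates.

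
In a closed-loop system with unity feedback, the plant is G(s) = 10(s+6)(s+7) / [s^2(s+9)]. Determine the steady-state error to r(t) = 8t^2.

System type = 2 (two poles at s=0).
K_a = lim_{s→0} s^2·G(s) = 10·6·7 / (9) = 140/3.
r(t) = 8t^2 gives R(s) = 16/s^3.
e_ss = 16/K_a = 16/(140/3) = 12/35.

12/35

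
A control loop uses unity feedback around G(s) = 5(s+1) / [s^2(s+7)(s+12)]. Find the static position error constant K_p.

infinity

K_p = lim_{s→0} G(s); with 2 poles at the origin the limit diverges, so K_p = ∞.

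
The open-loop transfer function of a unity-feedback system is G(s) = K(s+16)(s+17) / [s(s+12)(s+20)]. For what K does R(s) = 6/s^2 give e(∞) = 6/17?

15

The open loop has one pole at the origin → type 1 system.
K_v = lim_{s→0} s·G(s) = K·16·17 / (12·20) = (17/15)·K.
e_ss = 6/K_v = 6/17 ⇒ K_v = 17 ⇒ K = 17/(17/15) = 15.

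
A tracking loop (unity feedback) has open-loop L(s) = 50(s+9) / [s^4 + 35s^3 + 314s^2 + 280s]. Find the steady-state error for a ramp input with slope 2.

Lowest-order denominator term is 280s, so the open loop has 1 pole at the origin → type 1 system.
K_v = lim_{s→0} s·L(s) = 50·9 / 280 = 45/28.
e_ss = 2/K_v = 2/(45/28) = 56/45.

56/45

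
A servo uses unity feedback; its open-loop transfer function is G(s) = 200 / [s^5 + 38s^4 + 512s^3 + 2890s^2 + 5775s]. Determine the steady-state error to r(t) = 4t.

Factoring s from the denominator leaves a polynomial with constant term 5775, so the system is type 1.
K_v = lim_{s→0} s·G(s) = 200 / 5775 = 8/231.
e_ss = 4/K_v = 4/(8/231) = 115.5.

115.5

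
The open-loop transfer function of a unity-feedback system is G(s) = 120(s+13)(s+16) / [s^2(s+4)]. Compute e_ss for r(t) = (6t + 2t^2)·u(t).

Two free integrators in G(s): this is a type 2 system. By superposition:
  • 6t: tracked with zero error.
  • 2t^2: e_ss = 4/K_a with K_a=6240 → 1/1560.
Total e_ss = 1/1560.

1/1560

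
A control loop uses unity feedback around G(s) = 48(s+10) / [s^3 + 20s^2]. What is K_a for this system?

Lowest-order denominator term is 20s^2, so the open loop has 2 poles at the origin → type 2 system.
K_a = lim_{s→0} s^2·G(s) = 48·10 / 20 = 24.

24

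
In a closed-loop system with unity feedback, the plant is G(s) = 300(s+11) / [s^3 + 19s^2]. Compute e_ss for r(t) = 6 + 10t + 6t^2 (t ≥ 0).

The denominator has no term below 19s^2 — 2 poles at s=0, type 2. Taking each input component in turn:
  • 6: tracked with zero error.
  • 10t: tracked with zero error.
  • 6t^2: e_ss = 12/K_a with K_a=3300/19 → 19/275.
Total e_ss = 19/275.

19/275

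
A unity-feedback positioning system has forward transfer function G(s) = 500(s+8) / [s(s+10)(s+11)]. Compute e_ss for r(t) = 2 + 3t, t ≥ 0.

One free integrator in G(s): this is a type 1 system. Taking each input component in turn:
  • 2: tracked with zero error.
  • 3t: e_ss = 3/K_v with K_v=400/11 → 0.0825.
Total e_ss = 0.0825.

0.0825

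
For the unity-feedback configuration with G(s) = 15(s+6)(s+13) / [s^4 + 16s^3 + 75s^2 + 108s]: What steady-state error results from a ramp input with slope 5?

Lowest-order denominator term is 108s, so the open loop has 1 pole at the origin → type 1 system.
K_v = lim_{s→0} s·G(s) = 15·6·13 / 108 = 65/6.
e_ss = 5/K_v = 5/(65/6) = 6/13.

6/13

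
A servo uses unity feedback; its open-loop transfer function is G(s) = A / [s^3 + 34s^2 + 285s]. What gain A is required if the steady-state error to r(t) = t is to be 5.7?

Factoring s from the denominator leaves a polynomial with constant term 285, so the system is type 1.
K_v = lim_{s→0} s·G(s) = A / 285 = (1/285)·A.
e_ss = 1/K_v = 5.7 ⇒ K_v = 10/57 ⇒ A = (10/57)/(1/285) = 50.

50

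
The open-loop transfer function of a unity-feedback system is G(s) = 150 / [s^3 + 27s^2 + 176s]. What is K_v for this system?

75/88

The denominator has no term below 176s — 1 pole at s=0, type 1.
K_v = lim_{s→0} s·G(s) = 150 / 176 = 75/88.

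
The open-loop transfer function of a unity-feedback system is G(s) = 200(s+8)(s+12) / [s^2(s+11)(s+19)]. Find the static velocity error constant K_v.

infinity

K_v = lim_{s→0} s·G(s); with 2 poles at the origin the limit diverges, so K_v = ∞.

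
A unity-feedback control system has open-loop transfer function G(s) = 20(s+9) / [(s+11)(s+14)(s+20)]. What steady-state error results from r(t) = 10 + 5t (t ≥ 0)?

The open loop has no poles at the origin → type 0 system. Treating each term separately:
  • 10: e_ss = 10/(1+K_p) with K_p=9/154 → 1540/163.
  • 5t: a type-0 system cannot track it, e_ss → ∞.
The unbounded component dominates.

infinity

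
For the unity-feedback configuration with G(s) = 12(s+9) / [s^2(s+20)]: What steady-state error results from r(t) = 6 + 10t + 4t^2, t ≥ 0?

G(s) has two factors of s in the denominator, so the system is type 2. By superposition:
  • 6: tracked with zero error.
  • 10t: tracked with zero error.
  • 4t^2: e_ss = 8/K_a with K_a=5.4 → 40/27.
Total e_ss = 40/27.

40/27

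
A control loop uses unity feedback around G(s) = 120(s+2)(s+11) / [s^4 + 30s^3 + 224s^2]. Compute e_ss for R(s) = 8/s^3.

Lowest-order denominator term is 224s^2, so the open loop has 2 poles at the origin → type 2 system.
K_a = lim_{s→0} s^2·G(s) = 120·2·11 / 224 = 165/14.
r(t) = 4t^2 gives R(s) = 8/s^3.
e_ss = 8/K_a = 8/(165/14) = 112/165.

112/165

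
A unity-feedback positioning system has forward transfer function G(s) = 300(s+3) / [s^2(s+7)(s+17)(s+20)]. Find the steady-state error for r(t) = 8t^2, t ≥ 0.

1904/45

G(s) has two factors of s in the denominator, so the system is type 2.
K_a = lim_{s→0} s^2·G(s) = 300·3 / (7·17·20) = 45/119.
r(t) = 8t^2 gives R(s) = 16/s^3.
e_ss = 16/K_a = 16/(45/119) = 1904/45.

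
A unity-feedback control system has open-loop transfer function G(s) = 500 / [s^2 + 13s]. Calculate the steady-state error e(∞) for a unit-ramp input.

Lowest-order denominator term is 13s, so the open loop has 1 pole at the origin → type 1 system.
K_v = lim_{s→0} s·G(s) = 500 / 13 = 500/13.
e_ss = 1/K_v = 1/(500/13) = 0.026.

0.026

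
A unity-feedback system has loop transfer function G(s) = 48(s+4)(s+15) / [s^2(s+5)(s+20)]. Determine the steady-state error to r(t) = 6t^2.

The open loop has two poles at the origin → type 2 system.
K_a = lim_{s→0} s^2·G(s) = 48·4·15 / (5·20) = 28.8.
r(t) = 6t^2 gives R(s) = 12/s^3.
e_ss = 12/K_a = 12/28.8 = 5/12.

5/12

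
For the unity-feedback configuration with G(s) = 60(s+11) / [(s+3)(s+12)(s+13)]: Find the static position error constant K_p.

G(s) has no factors of s in the denominator, so the system is type 0.
K_p = lim_{s→0} G(s) = 60·11 / (3·12·13) = 55/39.

55/39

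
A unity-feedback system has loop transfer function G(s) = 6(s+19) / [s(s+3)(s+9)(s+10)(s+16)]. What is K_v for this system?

19/720

System type = 1 (one pole at s=0).
K_v = lim_{s→0} s·G(s) = 6·19 / (3·9·10·16) = 19/720.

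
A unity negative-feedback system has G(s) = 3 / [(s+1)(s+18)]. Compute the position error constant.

No free integrators in G(s): this is a type 0 system.
K_p = lim_{s→0} G(s) = 3 / (1·18) = 1/6.

1/6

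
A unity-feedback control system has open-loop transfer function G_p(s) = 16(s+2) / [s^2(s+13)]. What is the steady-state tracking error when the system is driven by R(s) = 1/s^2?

0

System type = 2 (two poles at s=0).
K_v = ∞ for a type-2 system; e_ss to a ramp is zero.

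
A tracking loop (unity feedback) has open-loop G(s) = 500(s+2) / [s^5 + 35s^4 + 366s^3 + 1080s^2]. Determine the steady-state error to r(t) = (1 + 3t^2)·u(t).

The denominator has no term below 1080s^2 — 2 poles at s=0, type 2. Treating each term separately:
  • 1: tracked with zero error.
  • 3t^2: e_ss = 6/K_a with K_a=25/27 → 6.48.
Total e_ss = 6.48.

6.48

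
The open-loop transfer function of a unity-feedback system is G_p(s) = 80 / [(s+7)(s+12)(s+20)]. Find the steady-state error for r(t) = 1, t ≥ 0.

The open loop has no poles at the origin → type 0 system.
K_p = lim_{s→0} G_p(s) = 80 / (7·12·20) = 1/21.
e_ss = 1/(1 + K_p) = 1/(22/21) = 21/22.

21/22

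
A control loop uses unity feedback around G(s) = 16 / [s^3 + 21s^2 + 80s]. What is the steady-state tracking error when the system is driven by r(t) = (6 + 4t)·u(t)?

20

Lowest-order denominator term is 80s, so the open loop has 1 pole at the origin → type 1 system. By superposition:
  • 6: tracked with zero error.
  • 4t: e_ss = 4/K_v with K_v=0.2 → 20.
Total e_ss = 20.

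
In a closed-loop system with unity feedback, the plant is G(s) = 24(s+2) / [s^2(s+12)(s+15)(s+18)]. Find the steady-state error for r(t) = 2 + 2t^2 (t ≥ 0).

270

System type = 2 (two poles at s=0). Taking each input component in turn:
  • 2: tracked with zero error.
  • 2t^2: e_ss = 4/K_a with K_a=2/135 → 270.
Total e_ss = 270.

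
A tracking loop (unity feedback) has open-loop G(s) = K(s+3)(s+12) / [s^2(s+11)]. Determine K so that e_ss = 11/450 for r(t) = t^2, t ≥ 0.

System type = 2 (two poles at s=0).
K_a = lim_{s→0} s^2·G(s) = K·3·12 / (11) = (36/11)·K.
e_ss = 2/K_a = 11/450 ⇒ K_a = 900/11 ⇒ K = (900/11)/(36/11) = 25.

25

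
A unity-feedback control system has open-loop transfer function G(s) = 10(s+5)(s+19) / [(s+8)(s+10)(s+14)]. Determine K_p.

G(s) has no factors of s in the denominator, so the system is type 0.
K_p = lim_{s→0} G(s) = 10·5·19 / (8·10·14) = 95/112.

95/112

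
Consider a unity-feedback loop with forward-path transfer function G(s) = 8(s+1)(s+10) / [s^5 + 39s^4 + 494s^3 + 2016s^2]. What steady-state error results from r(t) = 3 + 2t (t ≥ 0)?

The denominator has no term below 2016s^2 — 2 poles at s=0, type 2. Treating each term separately:
  • 3: tracked with zero error.
  • 2t: tracked with zero error.
Total e_ss = 0.

0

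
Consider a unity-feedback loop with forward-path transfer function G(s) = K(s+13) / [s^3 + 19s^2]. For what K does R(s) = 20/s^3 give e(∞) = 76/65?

Factoring s^2 from the denominator leaves a polynomial with constant term 19, so the system is type 2.
K_a = lim_{s→0} s^2·G(s) = K·13 / 19 = (13/19)·K.
e_ss = 20/K_a = 76/65 ⇒ K_a = 325/19 ⇒ K = (325/19)/(13/19) = 25.

25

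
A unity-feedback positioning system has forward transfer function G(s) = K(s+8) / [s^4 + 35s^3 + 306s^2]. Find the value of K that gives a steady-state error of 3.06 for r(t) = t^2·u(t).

Lowest-order denominator term is 306s^2, so the open loop has 2 poles at the origin → type 2 system.
K_a = lim_{s→0} s^2·G(s) = K·8 / 306 = (4/153)·K.
e_ss = 2/K_a = 3.06 ⇒ K_a = 100/153 ⇒ K = (100/153)/(4/153) = 25.

25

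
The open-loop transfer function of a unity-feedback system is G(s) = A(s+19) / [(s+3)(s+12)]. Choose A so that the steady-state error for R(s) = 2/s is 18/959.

200

System type = 0 (no poles at s=0).
K_p = lim_{s→0} G(s) = A·19 / (3·12) = (19/36)·A.
e_ss = 2/(1 + K_p) = 18/959 ⇒ 1 + (19/36)·A = 959/9 ⇒ A = 200.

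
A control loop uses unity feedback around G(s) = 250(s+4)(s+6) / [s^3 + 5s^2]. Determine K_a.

1200

Lowest-order denominator term is 5s^2, so the open loop has 2 poles at the origin → type 2 system.
K_a = lim_{s→0} s^2·G(s) = 250·4·6 / 5 = 1200.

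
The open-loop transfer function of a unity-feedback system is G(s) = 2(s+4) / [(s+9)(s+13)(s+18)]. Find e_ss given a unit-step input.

1053/1057

System type = 0 (no poles at s=0).
K_p = lim_{s→0} G(s) = 2·4 / (9·13·18) = 4/1053.
e_ss = 1/(1 + K_p) = 1/(1057/1053) = 1053/1057.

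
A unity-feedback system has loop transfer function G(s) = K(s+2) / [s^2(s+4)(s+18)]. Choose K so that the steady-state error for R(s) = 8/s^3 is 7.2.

System type = 2 (two poles at s=0).
K_a = lim_{s→0} s^2·G(s) = K·2 / (4·18) = (1/36)·K.
e_ss = 8/K_a = 7.2 ⇒ K_a = 10/9 ⇒ K = (10/9)/(1/36) = 40.

40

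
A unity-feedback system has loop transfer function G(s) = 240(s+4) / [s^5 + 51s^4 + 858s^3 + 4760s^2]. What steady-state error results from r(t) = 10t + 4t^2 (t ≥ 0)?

119/3

The denominator has no term below 4760s^2 — 2 poles at s=0, type 2. Treating each term separately:
  • 10t: tracked with zero error.
  • 4t^2: e_ss = 8/K_a with K_a=24/119 → 119/3.
Total e_ss = 119/3.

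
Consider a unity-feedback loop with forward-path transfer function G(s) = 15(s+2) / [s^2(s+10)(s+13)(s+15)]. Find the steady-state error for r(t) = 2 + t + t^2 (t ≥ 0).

130

System type = 2 (two poles at s=0). Taking each input component in turn:
  • 2: tracked with zero error.
  • t: tracked with zero error.
  • t^2: e_ss = 2/K_a with K_a=1/65 → 130.
Total e_ss = 130.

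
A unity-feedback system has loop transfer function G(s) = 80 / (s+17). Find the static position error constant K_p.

80/17

G(s) has no factors of s in the denominator, so the system is type 0.
K_p = lim_{s→0} G(s) = 80 / (17) = 80/17.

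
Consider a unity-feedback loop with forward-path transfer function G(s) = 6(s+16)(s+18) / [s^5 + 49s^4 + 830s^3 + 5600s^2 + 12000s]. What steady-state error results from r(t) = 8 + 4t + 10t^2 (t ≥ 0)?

infinity

Lowest-order denominator term is 12000s, so the open loop has 1 pole at the origin → type 1 system. Treating each term separately:
  • 8: tracked with zero error.
  • 4t: e_ss = 4/K_v with K_v=0.144 → 250/9.
  • 10t^2: a type-1 system cannot track it, e_ss → ∞.
The unbounded component dominates.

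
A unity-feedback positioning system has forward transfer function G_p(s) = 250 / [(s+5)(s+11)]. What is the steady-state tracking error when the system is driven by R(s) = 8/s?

The open loop has no poles at the origin → type 0 system.
K_p = lim_{s→0} G_p(s) = 250 / (5·11) = 50/11.
e_ss = 8/(1 + K_p) = 8/(61/11) = 88/61.

88/61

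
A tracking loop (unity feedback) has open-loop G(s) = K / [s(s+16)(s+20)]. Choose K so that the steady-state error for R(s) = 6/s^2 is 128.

System type = 1 (one pole at s=0).
K_v = lim_{s→0} s·G(s) = K / (16·20) = (1/320)·K.
e_ss = 6/K_v = 128 ⇒ K_v = 3/64 ⇒ K = (3/64)/(1/320) = 15.

15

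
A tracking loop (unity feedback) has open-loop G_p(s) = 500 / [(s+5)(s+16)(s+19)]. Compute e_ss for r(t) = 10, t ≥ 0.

System type = 0 (no poles at s=0).
K_p = lim_{s→0} G_p(s) = 500 / (5·16·19) = 25/76.
e_ss = 10/(1 + K_p) = 10/(101/76) = 760/101.

760/101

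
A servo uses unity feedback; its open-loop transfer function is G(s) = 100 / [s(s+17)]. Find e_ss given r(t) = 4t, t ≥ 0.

G(s) has one factor of s in the denominator, so the system is type 1.
K_v = lim_{s→0} s·G(s) = 100 / (17) = 100/17.
e_ss = 4/K_v = 4/(100/17) = 0.68.

0.68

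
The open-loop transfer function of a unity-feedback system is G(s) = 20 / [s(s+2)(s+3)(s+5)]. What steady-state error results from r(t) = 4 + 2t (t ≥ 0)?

G(s) has one factor of s in the denominator, so the system is type 1. Taking each input component in turn:
  • 4: tracked with zero error.
  • 2t: e_ss = 2/K_v with K_v=2/3 → 3.
Total e_ss = 3.

3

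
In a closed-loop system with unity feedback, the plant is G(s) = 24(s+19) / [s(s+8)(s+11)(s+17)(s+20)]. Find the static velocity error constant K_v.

System type = 1 (one pole at s=0).
K_v = lim_{s→0} s·G(s) = 24·19 / (8·11·17·20) = 57/3740.

57/3740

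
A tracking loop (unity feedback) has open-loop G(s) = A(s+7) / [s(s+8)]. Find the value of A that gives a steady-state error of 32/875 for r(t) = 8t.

The open loop has one pole at the origin → type 1 system.
K_v = lim_{s→0} s·G(s) = A·7 / (8) = 0.875·A.
e_ss = 8/K_v = 32/875 ⇒ K_v = 218.75 ⇒ A = 218.75/0.875 = 250.

250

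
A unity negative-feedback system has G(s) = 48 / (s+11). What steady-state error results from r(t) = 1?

11/59

No free integrators in G(s): this is a type 0 system.
K_p = lim_{s→0} G(s) = 48 / (11) = 48/11.
e_ss = 1/(1 + K_p) = 1/(59/11) = 11/59.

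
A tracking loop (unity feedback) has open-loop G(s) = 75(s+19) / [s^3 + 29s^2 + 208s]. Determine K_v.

Lowest-order denominator term is 208s, so the open loop has 1 pole at the origin → type 1 system.
K_v = lim_{s→0} s·G(s) = 75·19 / 208 = 1425/208.

1425/208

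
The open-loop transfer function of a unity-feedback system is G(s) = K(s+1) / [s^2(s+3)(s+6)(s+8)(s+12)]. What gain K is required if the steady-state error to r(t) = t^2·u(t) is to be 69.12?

The open loop has two poles at the origin → type 2 system.
K_a = lim_{s→0} s^2·G(s) = K·1 / (3·6·8·12) = (1/1728)·K.
e_ss = 2/K_a = 69.12 ⇒ K_a = 25/864 ⇒ K = (25/864)/(1/1728) = 50.

50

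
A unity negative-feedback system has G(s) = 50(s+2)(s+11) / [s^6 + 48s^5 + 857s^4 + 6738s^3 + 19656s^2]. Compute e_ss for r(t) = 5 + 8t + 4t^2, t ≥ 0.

39312/275

Factoring s^2 from the denominator leaves a polynomial with constant term 19656, so the system is type 2. Taking each input component in turn:
  • 5: tracked with zero error.
  • 8t: tracked with zero error.
  • 4t^2: e_ss = 8/K_a with K_a=275/4914 → 39312/275.
Total e_ss = 39312/275.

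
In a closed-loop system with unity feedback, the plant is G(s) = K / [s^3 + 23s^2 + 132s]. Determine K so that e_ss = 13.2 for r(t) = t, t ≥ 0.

10

Factoring s from the denominator leaves a polynomial with constant term 132, so the system is type 1.
K_v = lim_{s→0} s·G(s) = K / 132 = (1/132)·K.
e_ss = 1/K_v = 13.2 ⇒ K_v = 5/66 ⇒ K = (5/66)/(1/132) = 10.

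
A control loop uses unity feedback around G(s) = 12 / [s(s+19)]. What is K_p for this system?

infinity

K_p = lim_{s→0} G(s); with 1 pole at the origin the limit diverges, so K_p = ∞.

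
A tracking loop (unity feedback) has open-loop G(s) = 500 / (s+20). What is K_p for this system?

The open loop has no poles at the origin → type 0 system.
K_p = lim_{s→0} G(s) = 500 / (20) = 25.

25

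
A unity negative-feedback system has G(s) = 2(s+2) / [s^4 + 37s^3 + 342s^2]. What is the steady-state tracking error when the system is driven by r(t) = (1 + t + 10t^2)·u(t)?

Lowest-order denominator term is 342s^2, so the open loop has 2 poles at the origin → type 2 system. Taking each input component in turn:
  • 1: tracked with zero error.
  • t: tracked with zero error.
  • 10t^2: e_ss = 20/K_a with K_a=2/171 → 1710.
Total e_ss = 1710.

1710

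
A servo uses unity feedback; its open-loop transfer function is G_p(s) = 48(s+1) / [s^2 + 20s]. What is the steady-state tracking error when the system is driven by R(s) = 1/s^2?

Factoring s from the denominator leaves a polynomial with constant term 20, so the system is type 1.
K_v = lim_{s→0} s·G_p(s) = 48·1 / 20 = 2.4.
e_ss = 1/K_v = 1/2.4 = 5/12.

5/12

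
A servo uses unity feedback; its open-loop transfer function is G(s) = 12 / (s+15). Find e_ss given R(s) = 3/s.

5/3

System type = 0 (no poles at s=0).
K_p = lim_{s→0} G(s) = 12 / (15) = 0.8.
e_ss = 3/(1 + K_p) = 3/1.8 = 5/3.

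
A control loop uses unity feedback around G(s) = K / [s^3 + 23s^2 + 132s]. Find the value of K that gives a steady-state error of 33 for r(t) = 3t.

Lowest-order denominator term is 132s, so the open loop has 1 pole at the origin → type 1 system.
K_v = lim_{s→0} s·G(s) = K / 132 = (1/132)·K.
e_ss = 3/K_v = 33 ⇒ K_v = 1/11 ⇒ K = (1/11)/(1/132) = 12.

12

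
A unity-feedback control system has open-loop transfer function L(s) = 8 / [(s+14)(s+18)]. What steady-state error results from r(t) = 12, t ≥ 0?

756/65

System type = 0 (no poles at s=0).
K_p = lim_{s→0} L(s) = 8 / (14·18) = 2/63.
e_ss = 12/(1 + K_p) = 12/(65/63) = 756/65.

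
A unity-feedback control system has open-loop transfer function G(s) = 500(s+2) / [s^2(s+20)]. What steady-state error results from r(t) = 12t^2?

0.48

The open loop has two poles at the origin → type 2 system.
K_a = lim_{s→0} s^2·G(s) = 500·2 / (20) = 50.
r(t) = 12t^2 gives R(s) = 24/s^3.
e_ss = 24/K_a = 24/50 = 0.48.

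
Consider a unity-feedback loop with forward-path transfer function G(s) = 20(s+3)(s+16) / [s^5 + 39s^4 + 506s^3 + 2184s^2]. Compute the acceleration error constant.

40/91

The denominator has no term below 2184s^2 — 2 poles at s=0, type 2.
K_a = lim_{s→0} s^2·G(s) = 20·3·16 / 2184 = 40/91.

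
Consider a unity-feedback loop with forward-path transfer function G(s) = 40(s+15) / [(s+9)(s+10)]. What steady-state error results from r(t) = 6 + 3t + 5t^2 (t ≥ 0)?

infinity

System type = 0 (no poles at s=0). By superposition:
  • 6: e_ss = 6/(1+K_p) with K_p=20/3 → 18/23.
  • 3t: a type-0 system cannot track it, e_ss → ∞.
  • 5t^2: a type-0 system cannot track it, e_ss → ∞.
The unbounded component dominates.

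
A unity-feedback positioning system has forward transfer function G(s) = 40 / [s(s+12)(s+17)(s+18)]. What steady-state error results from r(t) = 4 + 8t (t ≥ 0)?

734.4

System type = 1 (one pole at s=0). Taking each input component in turn:
  • 4: tracked with zero error.
  • 8t: e_ss = 8/K_v with K_v=5/459 → 734.4.
Total e_ss = 734.4.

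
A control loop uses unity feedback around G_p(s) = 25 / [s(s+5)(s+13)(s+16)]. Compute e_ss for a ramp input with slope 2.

83.2

One free integrator in G_p(s): this is a type 1 system.
K_v = lim_{s→0} s·G_p(s) = 25 / (5·13·16) = 5/208.
e_ss = 2/K_v = 2/(5/208) = 83.2.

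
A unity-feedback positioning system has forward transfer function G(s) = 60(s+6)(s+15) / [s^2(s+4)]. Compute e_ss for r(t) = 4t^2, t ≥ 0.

4/675

Two free integrators in G(s): this is a type 2 system.
K_a = lim_{s→0} s^2·G(s) = 60·6·15 / (4) = 1350.
r(t) = 4t^2 gives R(s) = 8/s^3.
e_ss = 8/K_a = 8/1350 = 4/675.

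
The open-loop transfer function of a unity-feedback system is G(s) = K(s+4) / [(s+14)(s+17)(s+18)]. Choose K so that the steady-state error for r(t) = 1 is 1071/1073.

2

System type = 0 (no poles at s=0).
K_p = lim_{s→0} G(s) = K·4 / (14·17·18) = (1/1071)·K.
e_ss = 1/(1 + K_p) = 1071/1073 ⇒ 1 + (1/1071)·K = 1073/1071 ⇒ K = 2.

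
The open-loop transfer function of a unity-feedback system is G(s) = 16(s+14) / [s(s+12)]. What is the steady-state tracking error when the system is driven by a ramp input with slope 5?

15/56

One free integrator in G(s): this is a type 1 system.
K_v = lim_{s→0} s·G(s) = 16·14 / (12) = 56/3.
e_ss = 5/K_v = 5/(56/3) = 15/56.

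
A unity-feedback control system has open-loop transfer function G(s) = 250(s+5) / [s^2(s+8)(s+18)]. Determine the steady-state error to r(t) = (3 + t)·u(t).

0

G(s) has two factors of s in the denominator, so the system is type 2. By superposition:
  • 3: tracked with zero error.
  • t: tracked with zero error.
Total e_ss = 0.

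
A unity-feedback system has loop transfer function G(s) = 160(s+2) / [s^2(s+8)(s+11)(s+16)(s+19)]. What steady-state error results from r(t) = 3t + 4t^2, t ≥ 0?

668.8

G(s) has two factors of s in the denominator, so the system is type 2. Treating each term separately:
  • 3t: tracked with zero error.
  • 4t^2: e_ss = 8/K_a with K_a=5/418 → 668.8.
Total e_ss = 668.8.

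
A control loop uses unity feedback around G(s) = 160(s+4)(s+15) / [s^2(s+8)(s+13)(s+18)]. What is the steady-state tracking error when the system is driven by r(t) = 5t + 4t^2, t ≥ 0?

1.56

The open loop has two poles at the origin → type 2 system. By superposition:
  • 5t: tracked with zero error.
  • 4t^2: e_ss = 8/K_a with K_a=200/39 → 1.56.
Total e_ss = 1.56.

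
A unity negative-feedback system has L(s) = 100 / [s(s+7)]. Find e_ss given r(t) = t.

0.07

One free integrator in L(s): this is a type 1 system.
K_v = lim_{s→0} s·L(s) = 100 / (7) = 100/7.
e_ss = 1/K_v = 1/(100/7) = 0.07.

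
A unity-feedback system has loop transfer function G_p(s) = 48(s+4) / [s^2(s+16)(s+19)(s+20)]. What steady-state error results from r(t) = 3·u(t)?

0

System type = 2 (two poles at s=0).
K_p = ∞ for a type-2 system; e_ss to a step is zero.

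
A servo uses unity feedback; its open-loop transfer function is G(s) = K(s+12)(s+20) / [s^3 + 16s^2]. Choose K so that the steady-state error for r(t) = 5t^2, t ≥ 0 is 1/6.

Factoring s^2 from the denominator leaves a polynomial with constant term 16, so the system is type 2.
K_a = lim_{s→0} s^2·G(s) = K·12·20 / 16 = 15·K.
e_ss = 10/K_a = 1/6 ⇒ K_a = 60 ⇒ K = 60/15 = 4.

4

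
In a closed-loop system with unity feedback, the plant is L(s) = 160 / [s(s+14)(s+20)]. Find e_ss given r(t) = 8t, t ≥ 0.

14

System type = 1 (one pole at s=0).
K_v = lim_{s→0} s·L(s) = 160 / (14·20) = 4/7.
e_ss = 8/K_v = 8/(4/7) = 14.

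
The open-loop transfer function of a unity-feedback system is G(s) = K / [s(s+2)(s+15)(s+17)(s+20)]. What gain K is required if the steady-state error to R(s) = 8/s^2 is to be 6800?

The open loop has one pole at the origin → type 1 system.
K_v = lim_{s→0} s·G(s) = K / (2·15·17·20) = (1/10200)·K.
e_ss = 8/K_v = 6800 ⇒ K_v = 1/850 ⇒ K = (1/850)/(1/10200) = 12.

12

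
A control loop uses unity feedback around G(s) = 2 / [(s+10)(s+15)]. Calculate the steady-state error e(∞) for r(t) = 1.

The open loop has no poles at the origin → type 0 system.
K_p = lim_{s→0} G(s) = 2 / (10·15) = 1/75.
e_ss = 1/(1 + K_p) = 1/(76/75) = 75/76.

75/76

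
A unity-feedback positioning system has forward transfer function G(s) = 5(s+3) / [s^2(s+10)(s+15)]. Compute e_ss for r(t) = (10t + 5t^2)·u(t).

100

System type = 2 (two poles at s=0). Treating each term separately:
  • 10t: tracked with zero error.
  • 5t^2: e_ss = 10/K_a with K_a=0.1 → 100.
Total e_ss = 100.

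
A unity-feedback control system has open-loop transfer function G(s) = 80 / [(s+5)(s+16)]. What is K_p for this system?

1

The open loop has no poles at the origin → type 0 system.
K_p = lim_{s→0} G(s) = 80 / (5·16) = 1.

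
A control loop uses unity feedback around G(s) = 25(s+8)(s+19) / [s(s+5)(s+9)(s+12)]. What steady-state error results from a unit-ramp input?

System type = 1 (one pole at s=0).
K_v = lim_{s→0} s·G(s) = 25·8·19 / (5·9·12) = 190/27.
e_ss = 1/K_v = 1/(190/27) = 27/190.

27/190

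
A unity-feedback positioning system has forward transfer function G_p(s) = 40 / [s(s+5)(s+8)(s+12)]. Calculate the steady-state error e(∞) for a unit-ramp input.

One free integrator in G_p(s): this is a type 1 system.
K_v = lim_{s→0} s·G_p(s) = 40 / (5·8·12) = 1/12.
e_ss = 1/K_v = 1/(1/12) = 12.

12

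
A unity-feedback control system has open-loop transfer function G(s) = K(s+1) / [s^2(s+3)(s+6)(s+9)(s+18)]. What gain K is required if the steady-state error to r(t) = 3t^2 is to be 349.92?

50

The open loop has two poles at the origin → type 2 system.
K_a = lim_{s→0} s^2·G(s) = K·1 / (3·6·9·18) = (1/2916)·K.
e_ss = 6/K_a = 349.92 ⇒ K_a = 25/1458 ⇒ K = (25/1458)/(1/2916) = 50.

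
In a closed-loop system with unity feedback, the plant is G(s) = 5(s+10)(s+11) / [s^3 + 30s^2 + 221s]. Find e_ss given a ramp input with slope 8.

884/275

Factoring s from the denominator leaves a polynomial with constant term 221, so the system is type 1.
K_v = lim_{s→0} s·G(s) = 5·10·11 / 221 = 550/221.
e_ss = 8/K_v = 8/(550/221) = 884/275.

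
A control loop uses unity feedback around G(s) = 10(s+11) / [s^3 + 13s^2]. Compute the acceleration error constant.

110/13

Lowest-order denominator term is 13s^2, so the open loop has 2 poles at the origin → type 2 system.
K_a = lim_{s→0} s^2·G(s) = 10·11 / 13 = 110/13.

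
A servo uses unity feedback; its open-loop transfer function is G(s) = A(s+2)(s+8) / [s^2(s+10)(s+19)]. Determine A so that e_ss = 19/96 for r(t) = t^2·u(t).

120

The open loop has two poles at the origin → type 2 system.
K_a = lim_{s→0} s^2·G(s) = A·2·8 / (10·19) = (8/95)·A.
e_ss = 2/K_a = 19/96 ⇒ K_a = 192/19 ⇒ A = (192/19)/(8/95) = 120.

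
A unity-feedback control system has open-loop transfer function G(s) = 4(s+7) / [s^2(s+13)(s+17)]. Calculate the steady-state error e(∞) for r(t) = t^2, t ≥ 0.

System type = 2 (two poles at s=0).
K_a = lim_{s→0} s^2·G(s) = 4·7 / (13·17) = 28/221.
r(t) = t^2 gives R(s) = 2/s^3.
e_ss = 2/K_a = 2/(28/221) = 221/14.

221/14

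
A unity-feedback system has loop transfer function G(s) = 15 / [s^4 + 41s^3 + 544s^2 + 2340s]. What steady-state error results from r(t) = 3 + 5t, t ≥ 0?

780

Lowest-order denominator term is 2340s, so the open loop has 1 pole at the origin → type 1 system. Taking each input component in turn:
  • 3: tracked with zero error.
  • 5t: e_ss = 5/K_v with K_v=1/156 → 780.
Total e_ss = 780.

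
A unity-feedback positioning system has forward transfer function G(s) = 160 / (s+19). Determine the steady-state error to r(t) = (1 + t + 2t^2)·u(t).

G(s) has no factors of s in the denominator, so the system is type 0. By superposition:
  • 1: e_ss = 1/(1+K_p) with K_p=160/19 → 19/179.
  • t: a type-0 system cannot track it, e_ss → ∞.
  • 2t^2: a type-0 system cannot track it, e_ss → ∞.
The unbounded component dominates.

infinity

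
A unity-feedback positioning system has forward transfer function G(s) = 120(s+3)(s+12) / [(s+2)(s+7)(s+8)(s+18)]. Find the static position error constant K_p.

The open loop has no poles at the origin → type 0 system.
K_p = lim_{s→0} G(s) = 120·3·12 / (2·7·8·18) = 15/7.

15/7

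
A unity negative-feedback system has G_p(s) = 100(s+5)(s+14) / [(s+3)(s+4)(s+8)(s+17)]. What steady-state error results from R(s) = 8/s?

System type = 0 (no poles at s=0).
K_p = lim_{s→0} G_p(s) = 100·5·14 / (3·4·8·17) = 875/204.
e_ss = 8/(1 + K_p) = 8/(1079/204) = 1632/1079.

1632/1079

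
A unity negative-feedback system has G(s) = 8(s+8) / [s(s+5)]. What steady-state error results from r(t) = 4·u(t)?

One free integrator in G(s): this is a type 1 system.
A type-1 system has K_p = ∞, so it tracks a step input with zero steady-state error.

0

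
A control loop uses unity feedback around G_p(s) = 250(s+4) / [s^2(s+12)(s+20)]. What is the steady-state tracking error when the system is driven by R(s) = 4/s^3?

0.96

System type = 2 (two poles at s=0).
K_a = lim_{s→0} s^2·G_p(s) = 250·4 / (12·20) = 25/6.
r(t) = 2t^2 gives R(s) = 4/s^3.
e_ss = 4/K_a = 4/(25/6) = 0.96.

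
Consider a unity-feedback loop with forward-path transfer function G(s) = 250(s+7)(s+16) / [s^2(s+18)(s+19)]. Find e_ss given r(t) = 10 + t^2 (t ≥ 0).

G(s) has two factors of s in the denominator, so the system is type 2. Taking each input component in turn:
  • 10: tracked with zero error.
  • t^2: e_ss = 2/K_a with K_a=14000/171 → 171/7000.
Total e_ss = 171/7000.

171/7000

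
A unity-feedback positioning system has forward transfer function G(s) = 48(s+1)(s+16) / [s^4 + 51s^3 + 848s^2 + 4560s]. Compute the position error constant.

K_p = lim_{s→0} G(s); with 1 pole at the origin the limit diverges, so K_p = ∞.

infinity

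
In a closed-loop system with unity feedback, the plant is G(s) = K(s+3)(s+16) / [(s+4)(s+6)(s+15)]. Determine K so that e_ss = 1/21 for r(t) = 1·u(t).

150

System type = 0 (no poles at s=0).
K_p = lim_{s→0} G(s) = K·3·16 / (4·6·15) = (2/15)·K.
e_ss = 1/(1 + K_p) = 1/21 ⇒ 1 + (2/15)·K = 21 ⇒ K = 150.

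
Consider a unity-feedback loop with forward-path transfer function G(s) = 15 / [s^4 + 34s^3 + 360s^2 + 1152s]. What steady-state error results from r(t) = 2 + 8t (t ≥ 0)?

Factoring s from the denominator leaves a polynomial with constant term 1152, so the system is type 1. Taking each input component in turn:
  • 2: tracked with zero error.
  • 8t: e_ss = 8/K_v with K_v=5/384 → 614.4.
Total e_ss = 614.4.

614.4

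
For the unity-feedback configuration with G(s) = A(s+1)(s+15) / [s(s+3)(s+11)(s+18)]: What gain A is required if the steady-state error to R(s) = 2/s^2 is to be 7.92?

The open loop has one pole at the origin → type 1 system.
K_v = lim_{s→0} s·G(s) = A·1·15 / (3·11·18) = (5/198)·A.
e_ss = 2/K_v = 7.92 ⇒ K_v = 25/99 ⇒ A = (25/99)/(5/198) = 10.

10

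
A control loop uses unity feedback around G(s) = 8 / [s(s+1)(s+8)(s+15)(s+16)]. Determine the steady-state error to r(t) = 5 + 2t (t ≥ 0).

480

G(s) has one factor of s in the denominator, so the system is type 1. Treating each term separately:
  • 5: tracked with zero error.
  • 2t: e_ss = 2/K_v with K_v=1/240 → 480.
Total e_ss = 480.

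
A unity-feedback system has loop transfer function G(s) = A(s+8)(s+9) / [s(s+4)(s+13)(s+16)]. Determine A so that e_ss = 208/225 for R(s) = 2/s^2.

The open loop has one pole at the origin → type 1 system.
K_v = lim_{s→0} s·G(s) = A·8·9 / (4·13·16) = (9/104)·A.
e_ss = 2/K_v = 208/225 ⇒ K_v = 225/104 ⇒ A = (225/104)/(9/104) = 25.

25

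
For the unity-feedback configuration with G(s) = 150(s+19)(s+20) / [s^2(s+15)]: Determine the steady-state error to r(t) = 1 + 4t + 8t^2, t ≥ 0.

The open loop has two poles at the origin → type 2 system. Taking each input component in turn:
  • 1: tracked with zero error.
  • 4t: tracked with zero error.
  • 8t^2: e_ss = 16/K_a with K_a=3800 → 2/475.
Total e_ss = 2/475.

2/475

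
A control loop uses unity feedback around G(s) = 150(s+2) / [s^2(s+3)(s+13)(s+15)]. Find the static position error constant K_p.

K_p = lim_{s→0} G(s); with 2 poles at the origin the limit diverges, so K_p = ∞.

infinity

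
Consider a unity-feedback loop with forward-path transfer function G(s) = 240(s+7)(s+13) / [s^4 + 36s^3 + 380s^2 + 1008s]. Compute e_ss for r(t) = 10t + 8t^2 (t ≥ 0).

infinity

The denominator has no term below 1008s — 1 pole at s=0, type 1. Treating each term separately:
  • 10t: e_ss = 10/K_v with K_v=65/3 → 6/13.
  • 8t^2: a type-1 system cannot track it, e_ss → ∞.
The unbounded component dominates.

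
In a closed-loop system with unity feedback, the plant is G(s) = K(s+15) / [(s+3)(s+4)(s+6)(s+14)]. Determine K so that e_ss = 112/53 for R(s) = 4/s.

System type = 0 (no poles at s=0).
K_p = lim_{s→0} G(s) = K·15 / (3·4·6·14) = (5/336)·K.
e_ss = 4/(1 + K_p) = 112/53 ⇒ 1 + (5/336)·K = 53/28 ⇒ K = 60.

60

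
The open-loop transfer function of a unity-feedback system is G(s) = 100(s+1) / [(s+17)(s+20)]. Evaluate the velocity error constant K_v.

System type = 0 (no poles at s=0).
K_v = lim_{s→0} s·G(s) = 0 (the extra factor of s kills the finite limit).

0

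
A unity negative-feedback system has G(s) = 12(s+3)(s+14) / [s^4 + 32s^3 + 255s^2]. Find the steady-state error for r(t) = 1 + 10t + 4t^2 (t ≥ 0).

85/21

Factoring s^2 from the denominator leaves a polynomial with constant term 255, so the system is type 2. By superposition:
  • 1: tracked with zero error.
  • 10t: tracked with zero error.
  • 4t^2: e_ss = 8/K_a with K_a=168/85 → 85/21.
Total e_ss = 85/21.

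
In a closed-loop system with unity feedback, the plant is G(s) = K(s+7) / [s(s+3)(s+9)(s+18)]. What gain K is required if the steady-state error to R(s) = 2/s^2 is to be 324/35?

15

System type = 1 (one pole at s=0).
K_v = lim_{s→0} s·G(s) = K·7 / (3·9·18) = (7/486)·K.
e_ss = 2/K_v = 324/35 ⇒ K_v = 35/162 ⇒ K = (35/162)/(7/486) = 15.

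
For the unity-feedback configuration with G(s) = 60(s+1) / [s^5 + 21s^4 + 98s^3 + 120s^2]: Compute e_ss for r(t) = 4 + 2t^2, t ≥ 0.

Lowest-order denominator term is 120s^2, so the open loop has 2 poles at the origin → type 2 system. Taking each input component in turn:
  • 4: tracked with zero error.
  • 2t^2: e_ss = 4/K_a with K_a=0.5 → 8.
Total e_ss = 8.

8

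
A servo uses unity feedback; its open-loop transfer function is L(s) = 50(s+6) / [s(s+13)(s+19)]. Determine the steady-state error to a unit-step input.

0

System type = 1 (one pole at s=0).
A type-1 system has K_p = ∞, so it tracks a step input with zero steady-state error.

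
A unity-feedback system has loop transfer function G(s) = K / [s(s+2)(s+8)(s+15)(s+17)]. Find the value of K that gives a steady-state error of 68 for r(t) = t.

G(s) has one factor of s in the denominator, so the system is type 1.
K_v = lim_{s→0} s·G(s) = K / (2·8·15·17) = (1/4080)·K.
e_ss = 1/K_v = 68 ⇒ K_v = 1/68 ⇒ K = (1/68)/(1/4080) = 60.

60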